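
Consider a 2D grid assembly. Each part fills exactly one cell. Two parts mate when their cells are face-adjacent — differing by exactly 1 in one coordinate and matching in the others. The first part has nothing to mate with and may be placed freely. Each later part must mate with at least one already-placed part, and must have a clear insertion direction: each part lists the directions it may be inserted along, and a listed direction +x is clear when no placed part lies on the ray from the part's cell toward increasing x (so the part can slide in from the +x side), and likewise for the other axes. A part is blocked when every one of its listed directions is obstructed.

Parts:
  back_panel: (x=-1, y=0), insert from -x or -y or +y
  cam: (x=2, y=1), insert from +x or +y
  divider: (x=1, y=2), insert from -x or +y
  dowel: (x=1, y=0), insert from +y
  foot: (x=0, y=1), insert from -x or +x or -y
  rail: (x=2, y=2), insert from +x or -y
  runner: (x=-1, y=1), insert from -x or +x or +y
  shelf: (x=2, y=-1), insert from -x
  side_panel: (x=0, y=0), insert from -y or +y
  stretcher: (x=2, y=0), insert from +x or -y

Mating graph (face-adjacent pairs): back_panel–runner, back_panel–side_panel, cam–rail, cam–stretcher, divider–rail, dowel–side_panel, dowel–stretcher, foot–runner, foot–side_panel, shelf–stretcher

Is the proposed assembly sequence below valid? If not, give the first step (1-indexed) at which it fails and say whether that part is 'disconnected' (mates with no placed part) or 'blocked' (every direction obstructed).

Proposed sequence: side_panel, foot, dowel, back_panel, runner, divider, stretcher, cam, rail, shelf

1. side_panel@(0, 0) [-y clear] — {side_panel}
2. foot@(0, 1) [-x clear] — {foot, side_panel}
3. dowel@(1, 0) [+y clear] — {dowel, foot, side_panel}
4. back_panel@(-1, 0) [-x clear] — {back_panel, dowel, foot, side_panel}
5. runner@(-1, 1) [-x clear] — {back_panel, dowel, foot, runner, side_panel}
6. divider@(1, 2) — no placed neighbour ⇒ disconnected

Invalid at step 6 (disconnected)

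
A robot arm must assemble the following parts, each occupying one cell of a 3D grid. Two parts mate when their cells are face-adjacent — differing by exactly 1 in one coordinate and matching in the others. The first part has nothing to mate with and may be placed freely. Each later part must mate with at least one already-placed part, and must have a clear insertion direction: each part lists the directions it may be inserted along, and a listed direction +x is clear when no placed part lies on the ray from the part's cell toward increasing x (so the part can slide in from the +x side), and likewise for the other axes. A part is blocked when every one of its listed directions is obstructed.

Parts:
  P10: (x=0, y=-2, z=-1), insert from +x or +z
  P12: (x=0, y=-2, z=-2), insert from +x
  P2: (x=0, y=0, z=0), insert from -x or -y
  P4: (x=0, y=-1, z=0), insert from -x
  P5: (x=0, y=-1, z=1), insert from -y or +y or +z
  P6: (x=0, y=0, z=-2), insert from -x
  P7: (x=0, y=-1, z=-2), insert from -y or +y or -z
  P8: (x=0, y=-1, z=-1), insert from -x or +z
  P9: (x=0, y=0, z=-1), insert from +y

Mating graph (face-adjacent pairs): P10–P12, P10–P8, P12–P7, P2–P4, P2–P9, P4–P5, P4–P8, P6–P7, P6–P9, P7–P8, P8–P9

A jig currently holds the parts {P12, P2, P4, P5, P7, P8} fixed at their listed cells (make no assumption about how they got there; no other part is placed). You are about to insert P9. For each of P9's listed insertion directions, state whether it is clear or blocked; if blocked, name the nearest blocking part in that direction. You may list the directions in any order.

+y: ray from P9(0, 0, -1) has no placed part ⇒ clear

+y: clear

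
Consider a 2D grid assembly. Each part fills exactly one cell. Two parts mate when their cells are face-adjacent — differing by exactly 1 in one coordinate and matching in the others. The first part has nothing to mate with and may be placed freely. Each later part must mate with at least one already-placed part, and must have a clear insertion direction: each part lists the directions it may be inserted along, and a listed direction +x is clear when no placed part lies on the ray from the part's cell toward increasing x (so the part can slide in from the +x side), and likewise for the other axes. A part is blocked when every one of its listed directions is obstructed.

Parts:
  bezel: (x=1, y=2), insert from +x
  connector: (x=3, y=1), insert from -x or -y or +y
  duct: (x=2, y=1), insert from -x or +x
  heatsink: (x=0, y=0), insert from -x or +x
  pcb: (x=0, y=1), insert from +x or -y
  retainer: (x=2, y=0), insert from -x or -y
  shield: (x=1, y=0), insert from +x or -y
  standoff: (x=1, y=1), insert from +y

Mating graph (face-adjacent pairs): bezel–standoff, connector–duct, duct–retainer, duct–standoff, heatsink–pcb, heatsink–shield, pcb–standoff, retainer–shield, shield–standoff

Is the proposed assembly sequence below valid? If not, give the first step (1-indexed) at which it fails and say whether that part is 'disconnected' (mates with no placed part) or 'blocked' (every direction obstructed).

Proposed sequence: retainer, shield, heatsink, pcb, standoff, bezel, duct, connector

Valid

1. retainer@(2, 0) [-x clear] — {retainer}
2. shield@(1, 0) [-y clear] — {retainer, shield}
3. heatsink@(0, 0) [-x clear] — {heatsink, retainer, shield}
4. pcb@(0, 1) [+x clear] — {heatsink, pcb, retainer, shield}
5. standoff@(1, 1) [+y clear] — {heatsink, pcb, retainer, shield, standoff}
6. bezel@(1, 2) [+x clear] — {bezel, heatsink, pcb, retainer, shield, standoff}
7. duct@(2, 1) [+x clear] — {bezel, duct, heatsink, pcb, retainer, shield, standoff}
8. connector@(3, 1) [-y clear] — {bezel, connector, duct, heatsink, pcb, retainer, shield, standoff}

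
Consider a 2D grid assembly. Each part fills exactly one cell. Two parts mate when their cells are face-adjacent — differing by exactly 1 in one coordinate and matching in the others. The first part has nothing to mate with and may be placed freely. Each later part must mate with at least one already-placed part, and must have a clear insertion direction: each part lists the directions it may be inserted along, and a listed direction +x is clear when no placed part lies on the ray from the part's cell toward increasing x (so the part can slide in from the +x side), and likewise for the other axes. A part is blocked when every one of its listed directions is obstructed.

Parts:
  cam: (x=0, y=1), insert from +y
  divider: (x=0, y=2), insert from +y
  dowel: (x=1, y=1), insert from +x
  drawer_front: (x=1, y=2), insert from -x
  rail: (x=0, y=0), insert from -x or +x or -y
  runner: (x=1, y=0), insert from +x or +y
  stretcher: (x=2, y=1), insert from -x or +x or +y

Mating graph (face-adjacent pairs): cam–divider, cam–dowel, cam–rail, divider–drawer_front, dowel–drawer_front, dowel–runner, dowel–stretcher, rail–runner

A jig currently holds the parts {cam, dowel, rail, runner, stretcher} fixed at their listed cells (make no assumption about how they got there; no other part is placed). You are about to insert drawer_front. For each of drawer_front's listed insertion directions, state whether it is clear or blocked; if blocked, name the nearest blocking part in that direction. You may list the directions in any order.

-x: clear

-x: ray from drawer_front(1, 2) has no placed part ⇒ clear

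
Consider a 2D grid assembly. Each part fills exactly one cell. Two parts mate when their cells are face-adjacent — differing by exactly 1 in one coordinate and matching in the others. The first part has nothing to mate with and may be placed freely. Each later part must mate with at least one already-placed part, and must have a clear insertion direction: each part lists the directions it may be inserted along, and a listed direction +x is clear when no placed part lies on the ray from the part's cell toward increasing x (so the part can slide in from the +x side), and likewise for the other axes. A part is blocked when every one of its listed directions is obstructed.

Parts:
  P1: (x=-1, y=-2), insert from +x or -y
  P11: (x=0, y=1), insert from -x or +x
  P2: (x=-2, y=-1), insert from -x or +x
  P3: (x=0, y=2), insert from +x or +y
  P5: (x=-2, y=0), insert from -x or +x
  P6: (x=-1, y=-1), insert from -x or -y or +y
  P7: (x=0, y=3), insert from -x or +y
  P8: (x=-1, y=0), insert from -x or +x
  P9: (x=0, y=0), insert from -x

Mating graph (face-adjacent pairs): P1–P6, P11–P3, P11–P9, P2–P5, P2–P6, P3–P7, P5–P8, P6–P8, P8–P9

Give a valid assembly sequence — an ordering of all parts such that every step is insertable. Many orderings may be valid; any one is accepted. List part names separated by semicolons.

1. P3@(0, 2) [+x clear] — {P3}
2. P11@(0, 1) [-x clear] — {P11, P3}
3. P7@(0, 3) [-x clear] — {P11, P3, P7}
4. P9@(0, 0) [-x clear] — {P11, P3, P7, P9}
5. P8@(-1, 0) [-x clear] — {P11, P3, P7, P8, P9}
6. P5@(-2, 0) [-x clear] — {P11, P3, P5, P7, P8, P9}
7. P6@(-1, -1) [-x clear] — {P11, P3, P5, P6, P7, P8, P9}
8. P1@(-1, -2) [+x clear] — {P1, P11, P3, P5, P6, P7, P8, P9}
9. P2@(-2, -1) [-x clear] — {P1, P11, P2, P3, P5, P6, P7, P8, P9}

P3; P11; P7; P9; P8; P5; P6; P1; P2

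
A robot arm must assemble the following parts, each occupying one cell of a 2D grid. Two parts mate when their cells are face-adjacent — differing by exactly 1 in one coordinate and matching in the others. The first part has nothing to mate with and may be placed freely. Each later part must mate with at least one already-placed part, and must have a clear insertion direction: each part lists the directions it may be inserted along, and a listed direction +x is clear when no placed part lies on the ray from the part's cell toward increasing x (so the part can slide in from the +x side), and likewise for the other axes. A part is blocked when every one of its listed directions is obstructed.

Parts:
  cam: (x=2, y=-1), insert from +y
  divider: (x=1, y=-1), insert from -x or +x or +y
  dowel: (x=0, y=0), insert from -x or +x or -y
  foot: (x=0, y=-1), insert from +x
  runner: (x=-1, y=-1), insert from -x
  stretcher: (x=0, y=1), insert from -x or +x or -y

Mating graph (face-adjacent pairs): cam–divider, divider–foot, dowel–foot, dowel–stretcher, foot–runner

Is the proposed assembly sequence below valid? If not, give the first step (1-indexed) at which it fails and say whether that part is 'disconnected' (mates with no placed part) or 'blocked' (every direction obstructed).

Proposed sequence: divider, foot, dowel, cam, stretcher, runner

1. divider@(1, -1) [-x clear] — {divider}
2. foot@(0, -1) — +x all obstructed ⇒ blocked

Invalid at step 2 (blocked)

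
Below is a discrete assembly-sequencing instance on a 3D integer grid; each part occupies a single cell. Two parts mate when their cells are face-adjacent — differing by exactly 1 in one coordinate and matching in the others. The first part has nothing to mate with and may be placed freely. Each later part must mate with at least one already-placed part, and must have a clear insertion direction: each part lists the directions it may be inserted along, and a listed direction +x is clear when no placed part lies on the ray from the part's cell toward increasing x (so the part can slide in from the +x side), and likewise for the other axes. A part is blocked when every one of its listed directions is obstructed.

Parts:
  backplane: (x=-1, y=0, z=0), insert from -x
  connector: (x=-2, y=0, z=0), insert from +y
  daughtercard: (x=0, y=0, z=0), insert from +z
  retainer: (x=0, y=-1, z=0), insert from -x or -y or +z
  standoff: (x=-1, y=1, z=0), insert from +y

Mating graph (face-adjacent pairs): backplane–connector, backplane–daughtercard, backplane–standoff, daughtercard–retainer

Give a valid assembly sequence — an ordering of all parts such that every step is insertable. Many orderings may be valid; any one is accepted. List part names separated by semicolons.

backplane; standoff; connector; daughtercard; retainer

1. backplane@(-1, 0, 0) [-x clear] — {backplane}
2. standoff@(-1, 1, 0) [+y clear] — {backplane, standoff}
3. connector@(-2, 0, 0) [+y clear] — {backplane, connector, standoff}
4. daughtercard@(0, 0, 0) [+z clear] — {backplane, connector, daughtercard, standoff}
5. retainer@(0, -1, 0) [-x clear] — {backplane, connector, daughtercard, retainer, standoff}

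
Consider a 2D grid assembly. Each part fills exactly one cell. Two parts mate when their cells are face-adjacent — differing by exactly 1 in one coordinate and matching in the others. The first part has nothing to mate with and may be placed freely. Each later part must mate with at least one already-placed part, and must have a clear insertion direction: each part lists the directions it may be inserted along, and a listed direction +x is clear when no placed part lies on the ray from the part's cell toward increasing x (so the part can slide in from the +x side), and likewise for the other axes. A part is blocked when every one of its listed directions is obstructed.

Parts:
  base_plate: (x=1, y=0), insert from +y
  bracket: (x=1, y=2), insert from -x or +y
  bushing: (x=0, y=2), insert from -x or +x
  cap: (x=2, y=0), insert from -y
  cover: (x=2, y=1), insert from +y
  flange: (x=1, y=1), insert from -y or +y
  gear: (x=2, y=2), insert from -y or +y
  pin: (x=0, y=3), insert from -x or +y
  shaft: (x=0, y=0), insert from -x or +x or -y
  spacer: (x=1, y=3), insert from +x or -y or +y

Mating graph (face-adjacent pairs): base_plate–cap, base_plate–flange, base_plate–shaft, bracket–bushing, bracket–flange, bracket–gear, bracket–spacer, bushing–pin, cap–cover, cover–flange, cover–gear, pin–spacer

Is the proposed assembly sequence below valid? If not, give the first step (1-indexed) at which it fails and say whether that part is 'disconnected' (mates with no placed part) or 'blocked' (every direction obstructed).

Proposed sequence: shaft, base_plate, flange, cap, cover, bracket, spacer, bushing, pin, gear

Valid

1. shaft@(0, 0) [-x clear] — {shaft}
2. base_plate@(1, 0) [+y clear] — {base_plate, shaft}
3. flange@(1, 1) [+y clear] — {base_plate, flange, shaft}
4. cap@(2, 0) [-y clear] — {base_plate, cap, flange, shaft}
5. cover@(2, 1) [+y clear] — {base_plate, cap, cover, flange, shaft}
6. bracket@(1, 2) [-x clear] — {base_plate, bracket, cap, cover, flange, shaft}
7. spacer@(1, 3) [+x clear] — {base_plate, bracket, cap, cover, flange, shaft, spacer}
8. bushing@(0, 2) [-x clear] — {base_plate, bracket, bushing, cap, cover, flange, shaft, spacer}
9. pin@(0, 3) [-x clear] — {base_plate, bracket, bushing, cap, cover, flange, pin, shaft, spacer}
10. gear@(2, 2) [+y clear] — {base_plate, bracket, bushing, cap, cover, flange, gear, pin, shaft, spacer}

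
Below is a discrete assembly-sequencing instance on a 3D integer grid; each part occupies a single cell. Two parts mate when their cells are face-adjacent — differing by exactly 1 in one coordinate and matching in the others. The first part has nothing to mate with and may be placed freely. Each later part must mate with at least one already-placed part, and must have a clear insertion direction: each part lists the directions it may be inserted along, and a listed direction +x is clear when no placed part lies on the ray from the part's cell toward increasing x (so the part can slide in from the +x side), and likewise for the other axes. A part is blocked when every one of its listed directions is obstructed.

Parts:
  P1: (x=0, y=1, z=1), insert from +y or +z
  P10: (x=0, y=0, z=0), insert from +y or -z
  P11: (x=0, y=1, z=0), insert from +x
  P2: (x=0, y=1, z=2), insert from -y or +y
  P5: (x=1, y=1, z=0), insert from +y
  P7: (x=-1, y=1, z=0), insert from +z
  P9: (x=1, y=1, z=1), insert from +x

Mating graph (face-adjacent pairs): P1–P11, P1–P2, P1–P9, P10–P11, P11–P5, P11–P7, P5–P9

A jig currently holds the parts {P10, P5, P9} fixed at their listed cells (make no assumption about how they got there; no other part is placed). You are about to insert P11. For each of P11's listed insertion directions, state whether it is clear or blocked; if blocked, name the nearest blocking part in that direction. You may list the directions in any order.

+x: nearest on ray is P5@(1, 1, 0) ⇒ blocked

+x: blocked by P5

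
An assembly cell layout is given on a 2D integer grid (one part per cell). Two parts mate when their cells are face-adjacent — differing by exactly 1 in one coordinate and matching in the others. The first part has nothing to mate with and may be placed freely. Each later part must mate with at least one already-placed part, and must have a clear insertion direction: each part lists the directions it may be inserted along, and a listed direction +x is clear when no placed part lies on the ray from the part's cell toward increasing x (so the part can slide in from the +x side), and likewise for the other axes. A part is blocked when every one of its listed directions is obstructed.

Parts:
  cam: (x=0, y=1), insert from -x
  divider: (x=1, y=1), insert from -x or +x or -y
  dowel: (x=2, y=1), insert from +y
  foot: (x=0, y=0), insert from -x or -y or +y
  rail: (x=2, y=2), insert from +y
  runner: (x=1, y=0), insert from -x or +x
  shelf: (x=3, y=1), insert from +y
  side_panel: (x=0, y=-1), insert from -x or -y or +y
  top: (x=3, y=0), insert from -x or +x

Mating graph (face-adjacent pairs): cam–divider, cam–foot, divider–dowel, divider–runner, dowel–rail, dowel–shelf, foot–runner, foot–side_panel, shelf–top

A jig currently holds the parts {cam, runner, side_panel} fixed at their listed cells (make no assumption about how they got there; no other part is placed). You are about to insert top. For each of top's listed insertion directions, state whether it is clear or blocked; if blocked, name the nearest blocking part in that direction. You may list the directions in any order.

-x: nearest on ray is runner@(1, 0) ⇒ blocked
+x: ray from top(3, 0) has no placed part ⇒ clear

+x: clear; -x: blocked by runner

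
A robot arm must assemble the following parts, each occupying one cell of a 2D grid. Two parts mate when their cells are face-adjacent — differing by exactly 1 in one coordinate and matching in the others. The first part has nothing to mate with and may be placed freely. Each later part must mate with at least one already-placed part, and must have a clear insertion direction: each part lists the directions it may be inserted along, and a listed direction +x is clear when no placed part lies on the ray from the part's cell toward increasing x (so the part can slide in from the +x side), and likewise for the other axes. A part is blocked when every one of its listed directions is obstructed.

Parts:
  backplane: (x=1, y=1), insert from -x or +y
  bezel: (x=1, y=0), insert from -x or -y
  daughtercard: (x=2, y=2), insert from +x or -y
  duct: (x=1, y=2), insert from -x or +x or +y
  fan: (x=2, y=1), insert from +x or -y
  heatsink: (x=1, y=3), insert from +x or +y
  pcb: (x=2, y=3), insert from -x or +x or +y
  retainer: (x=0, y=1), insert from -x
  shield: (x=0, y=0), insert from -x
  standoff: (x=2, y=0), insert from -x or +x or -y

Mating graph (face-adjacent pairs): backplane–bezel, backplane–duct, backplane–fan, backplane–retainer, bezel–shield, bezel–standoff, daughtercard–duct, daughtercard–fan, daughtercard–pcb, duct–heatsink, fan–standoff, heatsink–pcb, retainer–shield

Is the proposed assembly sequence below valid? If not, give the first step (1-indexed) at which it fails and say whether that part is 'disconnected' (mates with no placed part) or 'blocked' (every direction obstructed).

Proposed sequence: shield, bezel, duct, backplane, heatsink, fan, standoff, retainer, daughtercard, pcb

Invalid at step 3 (disconnected)

1. shield@(0, 0) [-x clear] — {shield}
2. bezel@(1, 0) [-y clear] — {bezel, shield}
3. duct@(1, 2) — no placed neighbour ⇒ disconnected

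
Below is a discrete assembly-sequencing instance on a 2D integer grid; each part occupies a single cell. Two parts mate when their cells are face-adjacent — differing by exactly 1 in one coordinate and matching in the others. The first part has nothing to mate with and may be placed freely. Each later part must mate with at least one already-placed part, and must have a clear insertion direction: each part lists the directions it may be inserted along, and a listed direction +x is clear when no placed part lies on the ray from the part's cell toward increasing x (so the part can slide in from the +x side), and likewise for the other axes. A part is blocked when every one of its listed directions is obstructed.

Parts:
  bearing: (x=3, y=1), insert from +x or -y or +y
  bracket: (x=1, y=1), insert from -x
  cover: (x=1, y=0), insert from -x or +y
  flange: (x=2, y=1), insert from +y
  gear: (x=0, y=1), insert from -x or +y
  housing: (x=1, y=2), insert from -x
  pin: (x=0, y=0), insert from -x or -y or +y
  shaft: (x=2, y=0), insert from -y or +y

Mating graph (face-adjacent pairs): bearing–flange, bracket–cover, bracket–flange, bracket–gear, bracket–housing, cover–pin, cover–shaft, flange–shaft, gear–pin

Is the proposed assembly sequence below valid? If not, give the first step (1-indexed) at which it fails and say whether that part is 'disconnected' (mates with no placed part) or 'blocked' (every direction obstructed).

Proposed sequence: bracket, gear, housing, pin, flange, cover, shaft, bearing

Invalid at step 6 (blocked)

1. bracket@(1, 1) [-x clear] — {bracket}
2. gear@(0, 1) [-x clear] — {bracket, gear}
3. housing@(1, 2) [-x clear] — {bracket, gear, housing}
4. pin@(0, 0) [-x clear] — {bracket, gear, housing, pin}
5. flange@(2, 1) [+y clear] — {bracket, flange, gear, housing, pin}
6. cover@(1, 0) — -x/+y all obstructed ⇒ blocked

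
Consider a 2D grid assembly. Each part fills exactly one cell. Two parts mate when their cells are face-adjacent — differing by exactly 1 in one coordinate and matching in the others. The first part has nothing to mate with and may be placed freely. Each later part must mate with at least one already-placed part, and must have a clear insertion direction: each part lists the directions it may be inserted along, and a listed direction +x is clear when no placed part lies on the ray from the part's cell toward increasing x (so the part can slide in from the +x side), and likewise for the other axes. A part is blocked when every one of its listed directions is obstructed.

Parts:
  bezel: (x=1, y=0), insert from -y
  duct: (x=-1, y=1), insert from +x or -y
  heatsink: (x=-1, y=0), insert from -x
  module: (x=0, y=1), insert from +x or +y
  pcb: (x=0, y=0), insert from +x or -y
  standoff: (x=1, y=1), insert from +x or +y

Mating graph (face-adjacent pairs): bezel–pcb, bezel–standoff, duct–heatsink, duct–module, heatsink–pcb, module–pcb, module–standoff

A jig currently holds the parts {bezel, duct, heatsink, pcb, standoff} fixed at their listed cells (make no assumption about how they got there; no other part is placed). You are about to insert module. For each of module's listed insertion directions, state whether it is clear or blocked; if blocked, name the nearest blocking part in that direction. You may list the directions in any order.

+x: blocked by standoff; +y: clear

+x: nearest on ray is standoff@(1, 1) ⇒ blocked
+y: ray from module(0, 1) has no placed part ⇒ clear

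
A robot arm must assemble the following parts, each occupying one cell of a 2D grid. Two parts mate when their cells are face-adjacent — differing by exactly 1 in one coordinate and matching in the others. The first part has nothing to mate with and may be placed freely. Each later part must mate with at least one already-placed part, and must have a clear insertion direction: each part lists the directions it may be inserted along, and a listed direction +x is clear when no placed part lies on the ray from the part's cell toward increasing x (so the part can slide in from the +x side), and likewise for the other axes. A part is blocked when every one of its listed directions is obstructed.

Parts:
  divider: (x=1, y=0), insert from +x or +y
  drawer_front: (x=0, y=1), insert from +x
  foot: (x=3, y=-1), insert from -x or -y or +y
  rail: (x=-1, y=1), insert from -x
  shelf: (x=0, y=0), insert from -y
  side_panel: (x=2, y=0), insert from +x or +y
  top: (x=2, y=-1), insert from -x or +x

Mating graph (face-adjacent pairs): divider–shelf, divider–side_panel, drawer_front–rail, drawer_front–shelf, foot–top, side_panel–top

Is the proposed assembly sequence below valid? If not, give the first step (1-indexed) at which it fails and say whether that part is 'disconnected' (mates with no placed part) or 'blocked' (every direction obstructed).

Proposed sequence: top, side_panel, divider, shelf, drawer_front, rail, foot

1. top@(2, -1) [-x clear] — {top}
2. side_panel@(2, 0) [+x clear] — {side_panel, top}
3. divider@(1, 0) [+y clear] — {divider, side_panel, top}
4. shelf@(0, 0) [-y clear] — {divider, shelf, side_panel, top}
5. drawer_front@(0, 1) [+x clear] — {divider, drawer_front, shelf, side_panel, top}
6. rail@(-1, 1) [-x clear] — {divider, drawer_front, rail, shelf, side_panel, top}
7. foot@(3, -1) [-y clear] — {divider, drawer_front, foot, rail, shelf, side_panel, top}

Valid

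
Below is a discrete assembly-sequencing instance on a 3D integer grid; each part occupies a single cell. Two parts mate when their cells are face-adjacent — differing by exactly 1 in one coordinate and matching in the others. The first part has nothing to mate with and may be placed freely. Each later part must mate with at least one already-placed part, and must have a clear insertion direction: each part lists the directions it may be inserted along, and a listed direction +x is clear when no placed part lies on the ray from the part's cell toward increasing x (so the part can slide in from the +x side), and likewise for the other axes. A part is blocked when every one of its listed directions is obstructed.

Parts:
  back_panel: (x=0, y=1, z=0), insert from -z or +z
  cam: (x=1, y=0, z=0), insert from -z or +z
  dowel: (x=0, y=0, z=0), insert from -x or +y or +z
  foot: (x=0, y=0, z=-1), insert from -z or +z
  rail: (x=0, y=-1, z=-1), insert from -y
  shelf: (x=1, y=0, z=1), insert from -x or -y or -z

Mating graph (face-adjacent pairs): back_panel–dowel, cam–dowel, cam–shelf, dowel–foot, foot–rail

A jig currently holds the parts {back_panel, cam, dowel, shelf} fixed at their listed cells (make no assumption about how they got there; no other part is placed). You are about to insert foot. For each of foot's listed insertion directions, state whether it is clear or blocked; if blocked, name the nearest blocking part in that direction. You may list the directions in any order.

+z: blocked by dowel; -z: clear

-z: ray from foot(0, 0, -1) has no placed part ⇒ clear
+z: nearest on ray is dowel@(0, 0, 0) ⇒ blocked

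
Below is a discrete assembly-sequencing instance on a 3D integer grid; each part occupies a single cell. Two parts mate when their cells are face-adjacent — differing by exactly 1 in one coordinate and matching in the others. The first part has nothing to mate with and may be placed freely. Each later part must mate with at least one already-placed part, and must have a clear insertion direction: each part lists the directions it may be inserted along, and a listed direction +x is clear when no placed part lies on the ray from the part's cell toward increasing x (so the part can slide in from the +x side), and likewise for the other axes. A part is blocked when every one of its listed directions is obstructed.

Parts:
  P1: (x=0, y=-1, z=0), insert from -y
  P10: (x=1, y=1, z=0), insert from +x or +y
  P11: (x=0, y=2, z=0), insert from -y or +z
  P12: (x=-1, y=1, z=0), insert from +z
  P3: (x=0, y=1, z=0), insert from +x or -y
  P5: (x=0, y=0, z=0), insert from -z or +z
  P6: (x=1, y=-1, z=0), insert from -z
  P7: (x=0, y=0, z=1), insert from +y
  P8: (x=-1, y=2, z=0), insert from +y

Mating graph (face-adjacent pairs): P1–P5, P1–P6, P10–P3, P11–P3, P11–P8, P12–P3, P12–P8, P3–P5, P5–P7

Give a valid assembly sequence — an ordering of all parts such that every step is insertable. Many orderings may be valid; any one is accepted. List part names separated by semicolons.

P1; P6; P5; P7; P3; P12; P10; P8; P11

1. P1@(0, -1, 0) [-y clear] — {P1}
2. P6@(1, -1, 0) [-z clear] — {P1, P6}
3. P5@(0, 0, 0) [-z clear] — {P1, P5, P6}
4. P7@(0, 0, 1) [+y clear] — {P1, P5, P6, P7}
5. P3@(0, 1, 0) [+x clear] — {P1, P3, P5, P6, P7}
6. P12@(-1, 1, 0) [+z clear] — {P1, P12, P3, P5, P6, P7}
7. P10@(1, 1, 0) [+x clear] — {P1, P10, P12, P3, P5, P6, P7}
8. P8@(-1, 2, 0) [+y clear] — {P1, P10, P12, P3, P5, P6, P7, P8}
9. P11@(0, 2, 0) [+z clear] — {P1, P10, P11, P12, P3, P5, P6, P7, P8}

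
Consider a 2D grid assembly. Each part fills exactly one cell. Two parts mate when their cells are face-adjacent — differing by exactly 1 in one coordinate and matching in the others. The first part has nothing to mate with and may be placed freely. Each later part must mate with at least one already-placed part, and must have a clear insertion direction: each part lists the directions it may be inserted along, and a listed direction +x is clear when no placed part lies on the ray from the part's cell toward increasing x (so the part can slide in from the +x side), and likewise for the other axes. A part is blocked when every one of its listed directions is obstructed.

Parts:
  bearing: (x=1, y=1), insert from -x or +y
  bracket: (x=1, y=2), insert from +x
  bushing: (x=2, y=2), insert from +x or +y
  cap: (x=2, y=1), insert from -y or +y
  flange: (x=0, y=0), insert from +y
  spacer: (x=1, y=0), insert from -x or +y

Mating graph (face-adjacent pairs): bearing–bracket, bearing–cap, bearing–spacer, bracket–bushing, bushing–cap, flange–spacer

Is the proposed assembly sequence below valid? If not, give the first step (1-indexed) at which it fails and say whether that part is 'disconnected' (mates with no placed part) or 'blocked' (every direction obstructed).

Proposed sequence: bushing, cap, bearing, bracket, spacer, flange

Invalid at step 4 (blocked)

1. bushing@(2, 2) [+x clear] — {bushing}
2. cap@(2, 1) [-y clear] — {bushing, cap}
3. bearing@(1, 1) [-x clear] — {bearing, bushing, cap}
4. bracket@(1, 2) — +x all obstructed ⇒ blocked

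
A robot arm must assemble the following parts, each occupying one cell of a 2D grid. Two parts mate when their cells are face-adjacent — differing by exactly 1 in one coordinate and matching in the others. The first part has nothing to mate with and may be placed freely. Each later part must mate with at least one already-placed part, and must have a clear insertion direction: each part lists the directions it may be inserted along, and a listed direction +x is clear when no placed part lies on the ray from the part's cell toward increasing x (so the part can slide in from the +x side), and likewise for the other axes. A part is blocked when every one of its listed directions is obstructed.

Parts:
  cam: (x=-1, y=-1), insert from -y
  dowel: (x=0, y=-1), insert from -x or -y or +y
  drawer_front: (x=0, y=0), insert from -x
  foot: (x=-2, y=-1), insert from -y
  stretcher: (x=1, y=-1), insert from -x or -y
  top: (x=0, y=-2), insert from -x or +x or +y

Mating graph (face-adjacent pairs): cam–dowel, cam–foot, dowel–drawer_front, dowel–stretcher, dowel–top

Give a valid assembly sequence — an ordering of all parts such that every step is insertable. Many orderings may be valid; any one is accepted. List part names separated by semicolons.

drawer_front; dowel; stretcher; cam; top; foot

1. drawer_front@(0, 0) [-x clear] — {drawer_front}
2. dowel@(0, -1) [-x clear] — {dowel, drawer_front}
3. stretcher@(1, -1) [-y clear] — {dowel, drawer_front, stretcher}
4. cam@(-1, -1) [-y clear] — {cam, dowel, drawer_front, stretcher}
5. top@(0, -2) [-x clear] — {cam, dowel, drawer_front, stretcher, top}
6. foot@(-2, -1) [-y clear] — {cam, dowel, drawer_front, foot, stretcher, top}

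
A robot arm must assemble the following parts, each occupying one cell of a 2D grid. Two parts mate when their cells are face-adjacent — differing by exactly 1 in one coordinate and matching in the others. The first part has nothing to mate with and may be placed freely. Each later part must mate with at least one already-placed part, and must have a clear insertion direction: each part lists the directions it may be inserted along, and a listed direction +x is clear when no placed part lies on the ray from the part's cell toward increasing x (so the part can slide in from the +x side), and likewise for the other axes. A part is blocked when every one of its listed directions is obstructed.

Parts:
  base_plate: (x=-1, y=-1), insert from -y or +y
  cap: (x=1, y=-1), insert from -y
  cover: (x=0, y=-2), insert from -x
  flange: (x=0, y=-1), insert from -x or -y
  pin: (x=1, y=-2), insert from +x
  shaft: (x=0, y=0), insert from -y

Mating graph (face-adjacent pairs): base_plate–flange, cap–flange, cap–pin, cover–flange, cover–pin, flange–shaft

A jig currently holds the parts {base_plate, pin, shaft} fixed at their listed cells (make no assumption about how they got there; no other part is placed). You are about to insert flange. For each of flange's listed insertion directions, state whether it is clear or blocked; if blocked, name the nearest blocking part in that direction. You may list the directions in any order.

-x: nearest on ray is base_plate@(-1, -1) ⇒ blocked
-y: ray from flange(0, -1) has no placed part ⇒ clear

-x: blocked by base_plate; -y: clear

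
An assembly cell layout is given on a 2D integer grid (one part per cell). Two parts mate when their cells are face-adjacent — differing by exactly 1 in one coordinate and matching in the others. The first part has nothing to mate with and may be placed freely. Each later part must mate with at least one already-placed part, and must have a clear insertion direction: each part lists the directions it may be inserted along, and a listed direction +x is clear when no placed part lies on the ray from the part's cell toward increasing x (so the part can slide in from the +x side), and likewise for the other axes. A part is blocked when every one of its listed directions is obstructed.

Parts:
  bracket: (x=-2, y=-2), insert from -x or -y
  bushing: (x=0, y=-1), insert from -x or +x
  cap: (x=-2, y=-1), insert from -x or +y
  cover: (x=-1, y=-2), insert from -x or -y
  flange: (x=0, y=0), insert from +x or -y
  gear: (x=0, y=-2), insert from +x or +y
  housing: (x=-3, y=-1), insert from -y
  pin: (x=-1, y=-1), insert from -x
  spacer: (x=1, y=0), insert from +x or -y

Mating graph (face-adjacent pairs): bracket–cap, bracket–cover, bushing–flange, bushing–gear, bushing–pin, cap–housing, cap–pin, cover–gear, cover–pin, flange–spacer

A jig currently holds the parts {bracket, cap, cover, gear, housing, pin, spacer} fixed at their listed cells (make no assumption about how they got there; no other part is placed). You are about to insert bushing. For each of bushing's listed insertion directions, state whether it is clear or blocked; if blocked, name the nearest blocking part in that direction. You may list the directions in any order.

-x: nearest on ray is pin@(-1, -1) ⇒ blocked
+x: ray from bushing(0, -1) has no placed part ⇒ clear

+x: clear; -x: blocked by pin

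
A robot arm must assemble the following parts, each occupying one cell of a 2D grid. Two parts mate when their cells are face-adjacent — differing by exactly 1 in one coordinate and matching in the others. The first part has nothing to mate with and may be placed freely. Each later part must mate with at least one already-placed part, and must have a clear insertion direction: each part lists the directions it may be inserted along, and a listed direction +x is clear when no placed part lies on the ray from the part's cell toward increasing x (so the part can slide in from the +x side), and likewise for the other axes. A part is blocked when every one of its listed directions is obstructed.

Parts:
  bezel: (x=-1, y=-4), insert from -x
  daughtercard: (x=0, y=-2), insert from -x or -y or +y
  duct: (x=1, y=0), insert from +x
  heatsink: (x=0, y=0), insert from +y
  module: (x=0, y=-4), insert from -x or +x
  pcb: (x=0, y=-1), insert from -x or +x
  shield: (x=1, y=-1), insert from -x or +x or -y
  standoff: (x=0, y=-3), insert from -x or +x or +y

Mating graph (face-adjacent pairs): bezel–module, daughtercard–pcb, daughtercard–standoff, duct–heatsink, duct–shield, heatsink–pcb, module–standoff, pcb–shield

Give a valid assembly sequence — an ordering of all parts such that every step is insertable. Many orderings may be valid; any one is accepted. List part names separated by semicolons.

1. heatsink@(0, 0) [+y clear] — {heatsink}
2. duct@(1, 0) [+x clear] — {duct, heatsink}
3. shield@(1, -1) [-x clear] — {duct, heatsink, shield}
4. pcb@(0, -1) [-x clear] — {duct, heatsink, pcb, shield}
5. daughtercard@(0, -2) [-x clear] — {daughtercard, duct, heatsink, pcb, shield}
6. standoff@(0, -3) [-x clear] — {daughtercard, duct, heatsink, pcb, shield, standoff}
7. module@(0, -4) [-x clear] — {daughtercard, duct, heatsink, module, pcb, shield, standoff}
8. bezel@(-1, -4) [-x clear] — {bezel, daughtercard, duct, heatsink, module, pcb, shield, standoff}

heatsink; duct; shield; pcb; daughtercard; standoff; module; bezel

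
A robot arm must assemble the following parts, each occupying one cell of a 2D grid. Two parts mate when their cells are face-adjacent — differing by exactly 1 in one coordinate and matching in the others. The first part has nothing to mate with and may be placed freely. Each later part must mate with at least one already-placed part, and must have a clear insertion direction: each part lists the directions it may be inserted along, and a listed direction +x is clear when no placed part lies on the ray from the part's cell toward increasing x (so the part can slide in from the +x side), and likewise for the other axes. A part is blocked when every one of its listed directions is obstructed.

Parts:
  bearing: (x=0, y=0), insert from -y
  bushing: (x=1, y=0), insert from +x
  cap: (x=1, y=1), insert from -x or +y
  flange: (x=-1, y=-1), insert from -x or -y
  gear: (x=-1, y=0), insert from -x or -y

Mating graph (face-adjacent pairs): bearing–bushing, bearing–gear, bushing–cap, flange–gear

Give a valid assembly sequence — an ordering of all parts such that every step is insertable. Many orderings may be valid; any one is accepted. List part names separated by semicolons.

1. flange@(-1, -1) [-x clear] — {flange}
2. gear@(-1, 0) [-x clear] — {flange, gear}
3. bearing@(0, 0) [-y clear] — {bearing, flange, gear}
4. bushing@(1, 0) [+x clear] — {bearing, bushing, flange, gear}
5. cap@(1, 1) [-x clear] — {bearing, bushing, cap, flange, gear}

flange; gear; bearing; bushing; cap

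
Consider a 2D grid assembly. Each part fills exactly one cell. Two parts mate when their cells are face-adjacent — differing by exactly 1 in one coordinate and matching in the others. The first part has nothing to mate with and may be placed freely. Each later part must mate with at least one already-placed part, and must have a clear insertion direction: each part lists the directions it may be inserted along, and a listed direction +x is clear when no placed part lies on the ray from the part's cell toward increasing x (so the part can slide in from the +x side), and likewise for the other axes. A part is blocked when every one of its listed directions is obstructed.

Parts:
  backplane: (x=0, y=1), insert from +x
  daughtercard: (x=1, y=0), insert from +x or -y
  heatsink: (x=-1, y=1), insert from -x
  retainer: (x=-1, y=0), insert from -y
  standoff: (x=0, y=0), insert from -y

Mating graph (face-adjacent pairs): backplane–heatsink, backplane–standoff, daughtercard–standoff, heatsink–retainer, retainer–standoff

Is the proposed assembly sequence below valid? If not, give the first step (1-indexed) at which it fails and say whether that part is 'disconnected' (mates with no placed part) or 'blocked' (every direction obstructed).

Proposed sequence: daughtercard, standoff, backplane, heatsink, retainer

1. daughtercard@(1, 0) [+x clear] — {daughtercard}
2. standoff@(0, 0) [-y clear] — {daughtercard, standoff}
3. backplane@(0, 1) [+x clear] — {backplane, daughtercard, standoff}
4. heatsink@(-1, 1) [-x clear] — {backplane, daughtercard, heatsink, standoff}
5. retainer@(-1, 0) [-y clear] — {backplane, daughtercard, heatsink, retainer, standoff}

Valid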